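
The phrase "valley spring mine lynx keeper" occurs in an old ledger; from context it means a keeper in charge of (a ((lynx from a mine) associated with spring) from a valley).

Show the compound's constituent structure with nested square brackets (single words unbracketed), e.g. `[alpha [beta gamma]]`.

At the top level: head "keeper"; modifier "valley spring mine lynx".
"valley spring mine lynx" → head "lynx" (specifically "spring mine lynx"), modifier "valley".
"spring mine lynx" → head "lynx" (specifically "mine lynx"), modifier "spring".
"mine lynx" → head "lynx", modifier "mine".
Putting it together: [[valley [spring [mine lynx]]] keeper].

[[valley [spring [mine lynx]]] keeper]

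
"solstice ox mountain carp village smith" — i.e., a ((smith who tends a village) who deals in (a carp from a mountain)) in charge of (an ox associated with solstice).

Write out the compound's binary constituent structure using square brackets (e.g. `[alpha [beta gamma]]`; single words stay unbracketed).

[[solstice ox] [[mountain carp] [village smith]]]

The outermost head in the paraphrase is "smith" (specifically "mountain carp village smith"), modified by "solstice ox".
Within "solstice ox", the head is "ox" and the modifier is "solstice".
Within "mountain carp village smith", the head is "smith" (specifically "village smith") and the modifier is "mountain carp".
Within "mountain carp", the head is "carp" and the modifier is "mountain".
Within "village smith", the head is "smith" and the modifier is "village".
Putting it together: [[solstice ox] [[mountain carp] [village smith]]].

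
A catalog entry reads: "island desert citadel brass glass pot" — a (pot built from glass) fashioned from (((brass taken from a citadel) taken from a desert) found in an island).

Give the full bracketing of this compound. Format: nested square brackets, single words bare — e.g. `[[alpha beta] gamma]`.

[[island [desert [citadel brass]]] [glass pot]]

Whole compound: head "pot" (specifically "glass pot"), modifier "island desert citadel brass".
Within "island desert citadel brass", the head is "brass" (specifically "desert citadel brass") and the modifier is "island".
Within "desert citadel brass", the head is "brass" (specifically "citadel brass") and the modifier is "desert".
Within "citadel brass", the head is "brass" and the modifier is "citadel".
Within "glass pot", the head is "pot" and the modifier is "glass".
Putting it together: [[island [desert [citadel brass]]] [glass pot]].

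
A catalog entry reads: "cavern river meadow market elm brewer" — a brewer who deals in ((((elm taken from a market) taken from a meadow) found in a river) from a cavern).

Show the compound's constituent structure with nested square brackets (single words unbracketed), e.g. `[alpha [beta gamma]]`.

[[cavern [river [meadow [market elm]]]] brewer]

Whole compound: head "brewer", modifier "cavern river meadow market elm".
"cavern river meadow market elm" → head "elm" (specifically "river meadow market elm"), modifier "cavern".
"river meadow market elm" → head "elm" (specifically "meadow market elm"), modifier "river".
"meadow market elm" → head "elm" (specifically "market elm"), modifier "meadow".
"market elm" → head "elm", modifier "market".
So the structure is [[cavern [river [meadow [market elm]]]] brewer].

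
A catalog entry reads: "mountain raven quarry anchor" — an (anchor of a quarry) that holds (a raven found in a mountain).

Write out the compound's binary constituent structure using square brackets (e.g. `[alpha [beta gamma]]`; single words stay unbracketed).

[[mountain raven] [quarry anchor]]

The outermost head in the paraphrase is "anchor" (specifically "quarry anchor"), modified by "mountain raven".
Within "mountain raven", the head is "raven" and the modifier is "mountain".
Within "quarry anchor", the head is "anchor" and the modifier is "quarry".
Assembled: [[mountain raven] [quarry anchor]].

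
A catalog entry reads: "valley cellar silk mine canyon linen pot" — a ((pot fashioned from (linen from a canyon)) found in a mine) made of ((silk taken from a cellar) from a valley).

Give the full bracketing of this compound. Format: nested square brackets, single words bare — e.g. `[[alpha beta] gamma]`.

[[valley [cellar silk]] [mine [[canyon linen] pot]]]

At the top level: head "pot" (specifically "mine canyon linen pot"); modifier "valley cellar silk".
Within "valley cellar silk", the head is "silk" (specifically "cellar silk") and the modifier is "valley".
Within "cellar silk", the head is "silk" and the modifier is "cellar".
Within "mine canyon linen pot", the head is "pot" (specifically "canyon linen pot") and the modifier is "mine".
Within "canyon linen pot", the head is "pot" and the modifier is "canyon linen".
Within "canyon linen", the head is "linen" and the modifier is "canyon".
So the structure is [[valley [cellar silk]] [mine [[canyon linen] pot]]].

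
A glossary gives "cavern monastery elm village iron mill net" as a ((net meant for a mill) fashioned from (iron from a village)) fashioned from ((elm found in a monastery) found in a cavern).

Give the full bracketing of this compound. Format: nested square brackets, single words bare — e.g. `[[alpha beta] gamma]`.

Whole compound: head "net" (specifically "village iron mill net"), modifier "cavern monastery elm".
"cavern monastery elm" → head "elm" (specifically "monastery elm"), modifier "cavern".
"monastery elm" → head "elm", modifier "monastery".
"village iron mill net" → head "net" (specifically "mill net"), modifier "village iron".
"village iron" → head "iron", modifier "village".
"mill net" → head "net", modifier "mill".
Assembled: [[cavern [monastery elm]] [[village iron] [mill net]]].

[[cavern [monastery elm]] [[village iron] [mill net]]]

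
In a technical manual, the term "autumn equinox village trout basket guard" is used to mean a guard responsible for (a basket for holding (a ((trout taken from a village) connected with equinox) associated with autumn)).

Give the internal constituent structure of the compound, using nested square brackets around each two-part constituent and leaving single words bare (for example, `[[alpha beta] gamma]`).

Overall it is a kind of guard; the modifier is "autumn equinox village trout basket".
Within "autumn equinox village trout basket", the head is "basket" and the modifier is "autumn equinox village trout".
Within "autumn equinox village trout", the head is "trout" (specifically "equinox village trout") and the modifier is "autumn".
Within "equinox village trout", the head is "trout" (specifically "village trout") and the modifier is "equinox".
Within "village trout", the head is "trout" and the modifier is "village".
Assembled: [[[autumn [equinox [village trout]]] basket] guard].

[[[autumn [equinox [village trout]]] basket] guard]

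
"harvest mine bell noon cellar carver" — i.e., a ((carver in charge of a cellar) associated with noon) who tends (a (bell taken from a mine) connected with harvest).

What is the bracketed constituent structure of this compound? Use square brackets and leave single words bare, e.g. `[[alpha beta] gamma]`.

[[harvest [mine bell]] [noon [cellar carver]]]

At the top level: head "carver" (specifically "noon cellar carver"); modifier "harvest mine bell".
Within "harvest mine bell", the head is "bell" (specifically "mine bell") and the modifier is "harvest".
Within "mine bell", the head is "bell" and the modifier is "mine".
Within "noon cellar carver", the head is "carver" (specifically "cellar carver") and the modifier is "noon".
Within "cellar carver", the head is "carver" and the modifier is "cellar".
Putting it together: [[harvest [mine bell]] [noon [cellar carver]]].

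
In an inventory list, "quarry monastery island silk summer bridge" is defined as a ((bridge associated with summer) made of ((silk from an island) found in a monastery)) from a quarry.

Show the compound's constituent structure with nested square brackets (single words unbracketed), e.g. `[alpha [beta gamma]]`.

[quarry [[monastery [island silk]] [summer bridge]]]

Overall it is a kind of bridge (specifically "monastery island silk summer bridge"); the modifier is "quarry".
Within "monastery island silk summer bridge", the head is "bridge" (specifically "summer bridge") and the modifier is "monastery island silk".
Within "monastery island silk", the head is "silk" (specifically "island silk") and the modifier is "monastery".
Within "island silk", the head is "silk" and the modifier is "island".
Within "summer bridge", the head is "bridge" and the modifier is "summer".
Putting it together: [quarry [[monastery [island silk]] [summer bridge]]].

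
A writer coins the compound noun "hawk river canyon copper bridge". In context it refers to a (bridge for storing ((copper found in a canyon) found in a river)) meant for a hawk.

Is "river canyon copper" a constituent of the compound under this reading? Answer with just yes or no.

The paraphrase groups the words so that "river canyon copper" is one unit: it corresponds to a single parenthesized sub-phrase.
The full structure is [hawk [[river [canyon copper]] bridge]], in which [river canyon copper] is a constituent.

yes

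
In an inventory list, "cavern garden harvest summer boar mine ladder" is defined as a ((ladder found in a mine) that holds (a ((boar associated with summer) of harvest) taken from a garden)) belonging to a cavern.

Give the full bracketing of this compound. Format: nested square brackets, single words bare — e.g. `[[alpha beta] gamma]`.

Overall it is a kind of ladder (specifically "garden harvest summer boar mine ladder"); the modifier is "cavern".
Within "garden harvest summer boar mine ladder", the head is "ladder" (specifically "mine ladder") and the modifier is "garden harvest summer boar".
Within "garden harvest summer boar", the head is "boar" (specifically "harvest summer boar") and the modifier is "garden".
Within "harvest summer boar", the head is "boar" (specifically "summer boar") and the modifier is "harvest".
Within "summer boar", the head is "boar" and the modifier is "summer".
Within "mine ladder", the head is "ladder" and the modifier is "mine".
Putting it together: [cavern [[garden [harvest [summer boar]]] [mine ladder]]].

[cavern [[garden [harvest [summer boar]]] [mine ladder]]]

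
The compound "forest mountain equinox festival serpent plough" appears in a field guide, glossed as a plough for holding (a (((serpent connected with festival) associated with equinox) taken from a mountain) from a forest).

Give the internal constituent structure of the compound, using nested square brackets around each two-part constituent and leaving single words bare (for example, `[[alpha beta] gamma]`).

At the top level: head "plough"; modifier "forest mountain equinox festival serpent".
"forest mountain equinox festival serpent" → head "serpent" (specifically "mountain equinox festival serpent"), modifier "forest".
"mountain equinox festival serpent" → head "serpent" (specifically "equinox festival serpent"), modifier "mountain".
"equinox festival serpent" → head "serpent" (specifically "festival serpent"), modifier "equinox".
"festival serpent" → head "serpent", modifier "festival".
Assembled: [[forest [mountain [equinox [festival serpent]]]] plough].

[[forest [mountain [equinox [festival serpent]]]] plough]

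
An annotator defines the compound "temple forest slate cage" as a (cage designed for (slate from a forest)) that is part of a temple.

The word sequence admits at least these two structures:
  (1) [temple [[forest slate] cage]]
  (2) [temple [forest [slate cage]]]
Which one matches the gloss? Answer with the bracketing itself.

The paraphrase's head is the "cage" part ("forest slate cage"); its modifier is "temple".
That top-level split, carried through the inner groups, gives [temple [[forest slate] cage]].

[temple [[forest slate] cage]]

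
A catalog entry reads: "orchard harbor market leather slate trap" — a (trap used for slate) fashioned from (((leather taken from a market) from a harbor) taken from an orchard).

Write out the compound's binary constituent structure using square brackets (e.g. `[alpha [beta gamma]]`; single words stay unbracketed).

Overall it is a kind of trap (specifically "slate trap"); the modifier is "orchard harbor market leather".
"orchard harbor market leather" → head "leather" (specifically "harbor market leather"), modifier "orchard".
"harbor market leather" → head "leather" (specifically "market leather"), modifier "harbor".
"market leather" → head "leather", modifier "market".
"slate trap" → head "trap", modifier "slate".
So the structure is [[orchard [harbor [market leather]]] [slate trap]].

[[orchard [harbor [market leather]]] [slate trap]]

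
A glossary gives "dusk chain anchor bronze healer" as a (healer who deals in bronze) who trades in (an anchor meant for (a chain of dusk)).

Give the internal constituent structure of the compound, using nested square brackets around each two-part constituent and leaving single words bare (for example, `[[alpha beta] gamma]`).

Overall it is a kind of healer (specifically "bronze healer"); the modifier is "dusk chain anchor".
"dusk chain anchor" → head "anchor", modifier "dusk chain".
"dusk chain" → head "chain", modifier "dusk".
"bronze healer" → head "healer", modifier "bronze".
Assembled: [[[dusk chain] anchor] [bronze healer]].

[[[dusk chain] anchor] [bronze healer]]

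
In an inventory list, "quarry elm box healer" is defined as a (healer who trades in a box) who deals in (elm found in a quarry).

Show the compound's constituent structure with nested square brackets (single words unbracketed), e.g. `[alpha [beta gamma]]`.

Whole compound: head "healer" (specifically "box healer"), modifier "quarry elm".
Within "quarry elm", the head is "elm" and the modifier is "quarry".
Within "box healer", the head is "healer" and the modifier is "box".
So the structure is [[quarry elm] [box healer]].

[[quarry elm] [box healer]]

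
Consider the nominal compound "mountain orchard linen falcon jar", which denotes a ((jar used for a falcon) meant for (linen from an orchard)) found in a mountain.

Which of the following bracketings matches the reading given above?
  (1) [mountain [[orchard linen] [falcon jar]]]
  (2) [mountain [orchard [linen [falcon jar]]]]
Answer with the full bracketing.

The paraphrase's head is the "jar" part ("orchard linen falcon jar"); its modifier is "mountain".
That top-level split, carried through the inner groups, gives [mountain [[orchard linen] [falcon jar]]].

[mountain [[orchard linen] [falcon jar]]]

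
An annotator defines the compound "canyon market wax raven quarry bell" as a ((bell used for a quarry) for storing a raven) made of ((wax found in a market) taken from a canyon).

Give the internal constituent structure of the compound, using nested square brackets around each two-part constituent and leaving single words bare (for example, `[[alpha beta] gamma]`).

Overall it is a kind of bell (specifically "raven quarry bell"); the modifier is "canyon market wax".
Within "canyon market wax", the head is "wax" (specifically "market wax") and the modifier is "canyon".
Within "market wax", the head is "wax" and the modifier is "market".
Within "raven quarry bell", the head is "bell" (specifically "quarry bell") and the modifier is "raven".
Within "quarry bell", the head is "bell" and the modifier is "quarry".
Assembled: [[canyon [market wax]] [raven [quarry bell]]].

[[canyon [market wax]] [raven [quarry bell]]]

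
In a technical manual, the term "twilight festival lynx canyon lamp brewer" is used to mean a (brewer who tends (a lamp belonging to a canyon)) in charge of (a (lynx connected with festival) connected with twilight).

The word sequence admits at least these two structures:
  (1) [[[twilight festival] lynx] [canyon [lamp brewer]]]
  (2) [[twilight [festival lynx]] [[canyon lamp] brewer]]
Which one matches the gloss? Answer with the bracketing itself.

The paraphrase's head is the "brewer" part ("canyon lamp brewer"); its modifier is "twilight festival lynx".
That top-level split, carried through the inner groups, gives [[twilight [festival lynx]] [[canyon lamp] brewer]].

[[twilight [festival lynx]] [[canyon lamp] brewer]]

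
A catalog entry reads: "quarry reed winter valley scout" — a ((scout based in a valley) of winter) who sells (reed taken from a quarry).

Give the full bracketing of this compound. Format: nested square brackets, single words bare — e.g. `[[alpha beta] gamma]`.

[[quarry reed] [winter [valley scout]]]

Overall it is a kind of scout (specifically "winter valley scout"); the modifier is "quarry reed".
Inside "quarry reed": head "reed", modifier "quarry".
Inside "winter valley scout": head "scout" (specifically "valley scout"), modifier "winter".
Inside "valley scout": head "scout", modifier "valley".
So the structure is [[quarry reed] [winter [valley scout]]].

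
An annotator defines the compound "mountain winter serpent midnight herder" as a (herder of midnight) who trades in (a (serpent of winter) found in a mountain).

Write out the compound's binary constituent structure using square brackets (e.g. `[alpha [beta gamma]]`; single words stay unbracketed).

[[mountain [winter serpent]] [midnight herder]]

Whole compound: head "herder" (specifically "midnight herder"), modifier "mountain winter serpent".
"mountain winter serpent" → head "serpent" (specifically "winter serpent"), modifier "mountain".
"winter serpent" → head "serpent", modifier "winter".
"midnight herder" → head "herder", modifier "midnight".
Putting it together: [[mountain [winter serpent]] [midnight herder]].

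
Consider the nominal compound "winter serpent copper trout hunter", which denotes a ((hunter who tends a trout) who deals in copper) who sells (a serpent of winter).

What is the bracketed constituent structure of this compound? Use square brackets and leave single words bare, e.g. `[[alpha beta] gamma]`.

[[winter serpent] [copper [trout hunter]]]

At the top level: head "hunter" (specifically "copper trout hunter"); modifier "winter serpent".
"winter serpent" → head "serpent", modifier "winter".
"copper trout hunter" → head "hunter" (specifically "trout hunter"), modifier "copper".
"trout hunter" → head "hunter", modifier "trout".
Putting it together: [[winter serpent] [copper [trout hunter]]].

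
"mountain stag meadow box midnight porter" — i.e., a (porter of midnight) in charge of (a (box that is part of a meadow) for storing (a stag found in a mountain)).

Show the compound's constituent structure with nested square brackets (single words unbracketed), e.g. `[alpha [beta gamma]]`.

The outermost head in the paraphrase is "porter" (specifically "midnight porter"), modified by "mountain stag meadow box".
"mountain stag meadow box" → head "box" (specifically "meadow box"), modifier "mountain stag".
"mountain stag" → head "stag", modifier "mountain".
"meadow box" → head "box", modifier "meadow".
"midnight porter" → head "porter", modifier "midnight".
So the structure is [[[mountain stag] [meadow box]] [midnight porter]].

[[[mountain stag] [meadow box]] [midnight porter]]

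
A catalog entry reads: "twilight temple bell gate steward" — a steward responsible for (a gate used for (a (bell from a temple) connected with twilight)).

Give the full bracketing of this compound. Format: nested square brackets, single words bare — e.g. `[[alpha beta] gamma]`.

At the top level: head "steward"; modifier "twilight temple bell gate".
Within "twilight temple bell gate", the head is "gate" and the modifier is "twilight temple bell".
Within "twilight temple bell", the head is "bell" (specifically "temple bell") and the modifier is "twilight".
Within "temple bell", the head is "bell" and the modifier is "temple".
So the structure is [[[twilight [temple bell]] gate] steward].

[[[twilight [temple bell]] gate] steward]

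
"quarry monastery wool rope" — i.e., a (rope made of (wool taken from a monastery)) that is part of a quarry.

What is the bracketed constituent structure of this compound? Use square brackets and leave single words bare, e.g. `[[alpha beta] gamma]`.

[quarry [[monastery wool] rope]]

Overall it is a kind of rope (specifically "monastery wool rope"); the modifier is "quarry".
Inside "monastery wool rope": head "rope", modifier "monastery wool".
Inside "monastery wool": head "wool", modifier "monastery".
So the structure is [quarry [[monastery wool] rope]].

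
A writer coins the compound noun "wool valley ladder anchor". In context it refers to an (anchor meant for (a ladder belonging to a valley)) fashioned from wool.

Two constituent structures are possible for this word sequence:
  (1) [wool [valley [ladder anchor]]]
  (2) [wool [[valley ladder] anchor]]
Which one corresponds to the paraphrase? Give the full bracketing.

The paraphrase's head is the "anchor" part ("valley ladder anchor"); its modifier is "wool".
That top-level split, carried through the inner groups, gives [wool [[valley ladder] anchor]].

[wool [[valley ladder] anchor]]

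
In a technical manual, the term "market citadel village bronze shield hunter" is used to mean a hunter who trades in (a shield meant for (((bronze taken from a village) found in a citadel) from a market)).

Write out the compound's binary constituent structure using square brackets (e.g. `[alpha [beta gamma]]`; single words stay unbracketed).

Whole compound: head "hunter", modifier "market citadel village bronze shield".
Within "market citadel village bronze shield", the head is "shield" and the modifier is "market citadel village bronze".
Within "market citadel village bronze", the head is "bronze" (specifically "citadel village bronze") and the modifier is "market".
Within "citadel village bronze", the head is "bronze" (specifically "village bronze") and the modifier is "citadel".
Within "village bronze", the head is "bronze" and the modifier is "village".
So the structure is [[[market [citadel [village bronze]]] shield] hunter].

[[[market [citadel [village bronze]]] shield] hunter]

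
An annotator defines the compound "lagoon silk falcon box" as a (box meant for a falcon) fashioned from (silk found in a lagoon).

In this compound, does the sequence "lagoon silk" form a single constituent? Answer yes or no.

yes

The paraphrase groups the words so that "lagoon silk" is one unit: it corresponds to a single parenthesized sub-phrase.
The full structure is [[lagoon silk] [falcon box]], in which [lagoon silk] is a constituent.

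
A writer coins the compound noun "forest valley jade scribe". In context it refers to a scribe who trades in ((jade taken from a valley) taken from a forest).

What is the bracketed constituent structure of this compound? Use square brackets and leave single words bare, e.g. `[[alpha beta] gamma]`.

Whole compound: head "scribe", modifier "forest valley jade".
Within "forest valley jade", the head is "jade" (specifically "valley jade") and the modifier is "forest".
Within "valley jade", the head is "jade" and the modifier is "valley".
Putting it together: [[forest [valley jade]] scribe].

[[forest [valley jade]] scribe]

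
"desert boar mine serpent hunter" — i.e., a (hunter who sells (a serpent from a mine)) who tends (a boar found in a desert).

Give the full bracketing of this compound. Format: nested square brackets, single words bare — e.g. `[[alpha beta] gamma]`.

[[desert boar] [[mine serpent] hunter]]

At the top level: head "hunter" (specifically "mine serpent hunter"); modifier "desert boar".
Within "desert boar", the head is "boar" and the modifier is "desert".
Within "mine serpent hunter", the head is "hunter" and the modifier is "mine serpent".
Within "mine serpent", the head is "serpent" and the modifier is "mine".
So the structure is [[desert boar] [[mine serpent] hunter]].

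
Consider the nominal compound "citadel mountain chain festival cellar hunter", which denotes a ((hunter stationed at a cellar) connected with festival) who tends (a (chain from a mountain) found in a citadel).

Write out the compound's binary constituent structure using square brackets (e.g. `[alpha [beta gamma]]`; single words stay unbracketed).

At the top level: head "hunter" (specifically "festival cellar hunter"); modifier "citadel mountain chain".
Within "citadel mountain chain", the head is "chain" (specifically "mountain chain") and the modifier is "citadel".
Within "mountain chain", the head is "chain" and the modifier is "mountain".
Within "festival cellar hunter", the head is "hunter" (specifically "cellar hunter") and the modifier is "festival".
Within "cellar hunter", the head is "hunter" and the modifier is "cellar".
Assembled: [[citadel [mountain chain]] [festival [cellar hunter]]].

[[citadel [mountain chain]] [festival [cellar hunter]]]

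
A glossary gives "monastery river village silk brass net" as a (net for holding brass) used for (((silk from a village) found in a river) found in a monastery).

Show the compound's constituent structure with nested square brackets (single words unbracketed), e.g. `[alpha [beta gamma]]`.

The outermost head in the paraphrase is "net" (specifically "brass net"), modified by "monastery river village silk".
Inside "monastery river village silk": head "silk" (specifically "river village silk"), modifier "monastery".
Inside "river village silk": head "silk" (specifically "village silk"), modifier "river".
Inside "village silk": head "silk", modifier "village".
Inside "brass net": head "net", modifier "brass".
So the structure is [[monastery [river [village silk]]] [brass net]].

[[monastery [river [village silk]]] [brass net]]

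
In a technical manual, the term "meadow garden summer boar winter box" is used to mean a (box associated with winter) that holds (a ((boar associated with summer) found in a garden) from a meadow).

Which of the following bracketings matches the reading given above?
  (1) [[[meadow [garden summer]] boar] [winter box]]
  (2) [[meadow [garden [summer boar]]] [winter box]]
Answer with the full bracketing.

The paraphrase's head is the "box" part ("winter box"); its modifier is "meadow garden summer boar".
That top-level split, carried through the inner groups, gives [[meadow [garden [summer boar]]] [winter box]].

[[meadow [garden [summer boar]]] [winter box]]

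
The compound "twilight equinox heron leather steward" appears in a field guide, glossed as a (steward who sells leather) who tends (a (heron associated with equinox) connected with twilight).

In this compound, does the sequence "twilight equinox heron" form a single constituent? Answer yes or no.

The paraphrase groups the words so that "twilight equinox heron" is one unit: it corresponds to a single parenthesized sub-phrase.
The full structure is [[twilight [equinox heron]] [leather steward]], in which [twilight equinox heron] is a constituent.

yes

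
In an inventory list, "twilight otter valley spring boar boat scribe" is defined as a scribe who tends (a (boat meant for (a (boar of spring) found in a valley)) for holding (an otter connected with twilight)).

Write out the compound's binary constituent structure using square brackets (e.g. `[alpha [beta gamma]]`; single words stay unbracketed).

[[[twilight otter] [[valley [spring boar]] boat]] scribe]

At the top level: head "scribe"; modifier "twilight otter valley spring boar boat".
"twilight otter valley spring boar boat" → head "boat" (specifically "valley spring boar boat"), modifier "twilight otter".
"twilight otter" → head "otter", modifier "twilight".
"valley spring boar boat" → head "boat", modifier "valley spring boar".
"valley spring boar" → head "boar" (specifically "spring boar"), modifier "valley".
"spring boar" → head "boar", modifier "spring".
Putting it together: [[[twilight otter] [[valley [spring boar]] boat]] scribe].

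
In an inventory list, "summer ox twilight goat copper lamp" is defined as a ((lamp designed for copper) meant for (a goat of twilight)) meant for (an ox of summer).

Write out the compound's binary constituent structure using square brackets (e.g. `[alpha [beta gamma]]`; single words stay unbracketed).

[[summer ox] [[twilight goat] [copper lamp]]]

The outermost head in the paraphrase is "lamp" (specifically "twilight goat copper lamp"), modified by "summer ox".
Inside "summer ox": head "ox", modifier "summer".
Inside "twilight goat copper lamp": head "lamp" (specifically "copper lamp"), modifier "twilight goat".
Inside "twilight goat": head "goat", modifier "twilight".
Inside "copper lamp": head "lamp", modifier "copper".
So the structure is [[summer ox] [[twilight goat] [copper lamp]]].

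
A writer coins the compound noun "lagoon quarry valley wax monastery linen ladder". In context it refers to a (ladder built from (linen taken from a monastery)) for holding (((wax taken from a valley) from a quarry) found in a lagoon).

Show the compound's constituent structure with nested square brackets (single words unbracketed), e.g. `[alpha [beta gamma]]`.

[[lagoon [quarry [valley wax]]] [[monastery linen] ladder]]

Overall it is a kind of ladder (specifically "monastery linen ladder"); the modifier is "lagoon quarry valley wax".
Inside "lagoon quarry valley wax": head "wax" (specifically "quarry valley wax"), modifier "lagoon".
Inside "quarry valley wax": head "wax" (specifically "valley wax"), modifier "quarry".
Inside "valley wax": head "wax", modifier "valley".
Inside "monastery linen ladder": head "ladder", modifier "monastery linen".
Inside "monastery linen": head "linen", modifier "monastery".
Assembled: [[lagoon [quarry [valley wax]]] [[monastery linen] ladder]].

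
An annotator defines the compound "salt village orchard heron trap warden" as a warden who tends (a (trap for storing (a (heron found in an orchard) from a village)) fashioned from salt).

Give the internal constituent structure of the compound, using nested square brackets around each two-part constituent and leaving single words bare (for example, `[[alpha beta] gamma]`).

The outermost head in the paraphrase is "warden", modified by "salt village orchard heron trap".
"salt village orchard heron trap" → head "trap" (specifically "village orchard heron trap"), modifier "salt".
"village orchard heron trap" → head "trap", modifier "village orchard heron".
"village orchard heron" → head "heron" (specifically "orchard heron"), modifier "village".
"orchard heron" → head "heron", modifier "orchard".
Putting it together: [[salt [[village [orchard heron]] trap]] warden].

[[salt [[village [orchard heron]] trap]] warden]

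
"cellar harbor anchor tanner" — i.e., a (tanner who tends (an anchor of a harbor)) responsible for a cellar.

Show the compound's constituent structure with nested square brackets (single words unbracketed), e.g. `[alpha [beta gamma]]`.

[cellar [[harbor anchor] tanner]]

Overall it is a kind of tanner (specifically "harbor anchor tanner"); the modifier is "cellar".
Inside "harbor anchor tanner": head "tanner", modifier "harbor anchor".
Inside "harbor anchor": head "anchor", modifier "harbor".
Putting it together: [cellar [[harbor anchor] tanner]].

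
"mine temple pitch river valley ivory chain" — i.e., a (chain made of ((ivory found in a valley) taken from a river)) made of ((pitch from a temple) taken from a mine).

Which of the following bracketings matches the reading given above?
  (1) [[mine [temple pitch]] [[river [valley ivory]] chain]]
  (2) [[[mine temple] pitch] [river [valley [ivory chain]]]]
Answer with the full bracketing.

[[mine [temple pitch]] [[river [valley ivory]] chain]]

The paraphrase's head is the "chain" part ("river valley ivory chain"); its modifier is "mine temple pitch".
That top-level split, carried through the inner groups, gives [[mine [temple pitch]] [[river [valley ivory]] chain]].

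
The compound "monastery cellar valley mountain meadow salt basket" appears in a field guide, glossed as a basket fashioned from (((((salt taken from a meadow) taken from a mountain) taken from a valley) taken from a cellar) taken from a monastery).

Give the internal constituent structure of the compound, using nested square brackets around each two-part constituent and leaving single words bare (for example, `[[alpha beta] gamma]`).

[[monastery [cellar [valley [mountain [meadow salt]]]]] basket]

The outermost head in the paraphrase is "basket", modified by "monastery cellar valley mountain meadow salt".
Within "monastery cellar valley mountain meadow salt", the head is "salt" (specifically "cellar valley mountain meadow salt") and the modifier is "monastery".
Within "cellar valley mountain meadow salt", the head is "salt" (specifically "valley mountain meadow salt") and the modifier is "cellar".
Within "valley mountain meadow salt", the head is "salt" (specifically "mountain meadow salt") and the modifier is "valley".
Within "mountain meadow salt", the head is "salt" (specifically "meadow salt") and the modifier is "mountain".
Within "meadow salt", the head is "salt" and the modifier is "meadow".
Assembled: [[monastery [cellar [valley [mountain [meadow salt]]]]] basket].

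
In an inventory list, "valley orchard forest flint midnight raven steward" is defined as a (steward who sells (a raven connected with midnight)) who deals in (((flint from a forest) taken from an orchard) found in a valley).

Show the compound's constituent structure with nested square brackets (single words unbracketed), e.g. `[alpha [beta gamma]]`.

[[valley [orchard [forest flint]]] [[midnight raven] steward]]

At the top level: head "steward" (specifically "midnight raven steward"); modifier "valley orchard forest flint".
"valley orchard forest flint" → head "flint" (specifically "orchard forest flint"), modifier "valley".
"orchard forest flint" → head "flint" (specifically "forest flint"), modifier "orchard".
"forest flint" → head "flint", modifier "forest".
"midnight raven steward" → head "steward", modifier "midnight raven".
"midnight raven" → head "raven", modifier "midnight".
So the structure is [[valley [orchard [forest flint]]] [[midnight raven] steward]].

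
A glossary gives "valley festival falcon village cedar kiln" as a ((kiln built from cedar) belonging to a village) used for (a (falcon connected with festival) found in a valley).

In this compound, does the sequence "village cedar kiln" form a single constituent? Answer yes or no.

The paraphrase groups the words so that "village cedar kiln" is one unit: it corresponds to a single parenthesized sub-phrase.
The full structure is [[valley [festival falcon]] [village [cedar kiln]]], in which [village cedar kiln] is a constituent.

yes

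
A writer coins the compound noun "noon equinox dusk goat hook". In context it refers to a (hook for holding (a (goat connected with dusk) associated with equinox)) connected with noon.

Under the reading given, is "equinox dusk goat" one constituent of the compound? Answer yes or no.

yes

The paraphrase groups the words so that "equinox dusk goat" is one unit: it corresponds to a single parenthesized sub-phrase.
The full structure is [noon [[equinox [dusk goat]] hook]], in which [equinox dusk goat] is a constituent.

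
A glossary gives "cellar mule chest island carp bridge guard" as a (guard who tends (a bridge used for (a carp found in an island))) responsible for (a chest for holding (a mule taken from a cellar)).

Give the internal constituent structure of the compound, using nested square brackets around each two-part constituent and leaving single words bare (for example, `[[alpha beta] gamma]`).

[[[cellar mule] chest] [[[island carp] bridge] guard]]

Whole compound: head "guard" (specifically "island carp bridge guard"), modifier "cellar mule chest".
"cellar mule chest" → head "chest", modifier "cellar mule".
"cellar mule" → head "mule", modifier "cellar".
"island carp bridge guard" → head "guard", modifier "island carp bridge".
"island carp bridge" → head "bridge", modifier "island carp".
"island carp" → head "carp", modifier "island".
Assembled: [[[cellar mule] chest] [[[island carp] bridge] guard]].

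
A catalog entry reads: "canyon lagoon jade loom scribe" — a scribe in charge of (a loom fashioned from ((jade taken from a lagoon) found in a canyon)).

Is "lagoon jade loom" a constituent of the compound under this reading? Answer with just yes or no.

no

The top-level split is [canyon lagoon jade loom] [scribe]; the full structure is [[[canyon [lagoon jade]] loom] scribe].
"lagoon jade loom" straddles a constituent boundary, so it is not a single unit.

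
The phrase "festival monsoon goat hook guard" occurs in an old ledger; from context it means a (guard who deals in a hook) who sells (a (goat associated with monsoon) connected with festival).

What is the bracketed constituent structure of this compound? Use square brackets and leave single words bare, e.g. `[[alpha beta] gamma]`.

Whole compound: head "guard" (specifically "hook guard"), modifier "festival monsoon goat".
Inside "festival monsoon goat": head "goat" (specifically "monsoon goat"), modifier "festival".
Inside "monsoon goat": head "goat", modifier "monsoon".
Inside "hook guard": head "guard", modifier "hook".
Putting it together: [[festival [monsoon goat]] [hook guard]].

[[festival [monsoon goat]] [hook guard]]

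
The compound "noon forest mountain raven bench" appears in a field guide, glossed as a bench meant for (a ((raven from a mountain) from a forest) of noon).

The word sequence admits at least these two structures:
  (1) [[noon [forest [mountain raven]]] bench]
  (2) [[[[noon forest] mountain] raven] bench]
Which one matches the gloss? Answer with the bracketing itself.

[[noon [forest [mountain raven]]] bench]

The paraphrase's head is the "bench" part ("bench"); its modifier is "noon forest mountain raven".
That top-level split, carried through the inner groups, gives [[noon [forest [mountain raven]]] bench].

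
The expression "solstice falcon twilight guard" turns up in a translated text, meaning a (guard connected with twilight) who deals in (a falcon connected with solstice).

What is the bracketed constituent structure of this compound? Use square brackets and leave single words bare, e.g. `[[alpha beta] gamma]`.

[[solstice falcon] [twilight guard]]

Whole compound: head "guard" (specifically "twilight guard"), modifier "solstice falcon".
"solstice falcon" → head "falcon", modifier "solstice".
"twilight guard" → head "guard", modifier "twilight".
Assembled: [[solstice falcon] [twilight guard]].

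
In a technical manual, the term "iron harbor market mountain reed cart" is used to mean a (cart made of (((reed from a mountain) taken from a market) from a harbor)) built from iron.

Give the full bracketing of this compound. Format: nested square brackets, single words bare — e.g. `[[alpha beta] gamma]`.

[iron [[harbor [market [mountain reed]]] cart]]

Overall it is a kind of cart (specifically "harbor market mountain reed cart"); the modifier is "iron".
Within "harbor market mountain reed cart", the head is "cart" and the modifier is "harbor market mountain reed".
Within "harbor market mountain reed", the head is "reed" (specifically "market mountain reed") and the modifier is "harbor".
Within "market mountain reed", the head is "reed" (specifically "mountain reed") and the modifier is "market".
Within "mountain reed", the head is "reed" and the modifier is "mountain".
Assembled: [iron [[harbor [market [mountain reed]]] cart]].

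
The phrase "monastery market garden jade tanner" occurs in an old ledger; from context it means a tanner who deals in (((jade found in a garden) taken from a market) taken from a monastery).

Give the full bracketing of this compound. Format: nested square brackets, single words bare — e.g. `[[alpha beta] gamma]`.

The outermost head in the paraphrase is "tanner", modified by "monastery market garden jade".
Within "monastery market garden jade", the head is "jade" (specifically "market garden jade") and the modifier is "monastery".
Within "market garden jade", the head is "jade" (specifically "garden jade") and the modifier is "market".
Within "garden jade", the head is "jade" and the modifier is "garden".
So the structure is [[monastery [market [garden jade]]] tanner].

[[monastery [market [garden jade]]] tanner]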